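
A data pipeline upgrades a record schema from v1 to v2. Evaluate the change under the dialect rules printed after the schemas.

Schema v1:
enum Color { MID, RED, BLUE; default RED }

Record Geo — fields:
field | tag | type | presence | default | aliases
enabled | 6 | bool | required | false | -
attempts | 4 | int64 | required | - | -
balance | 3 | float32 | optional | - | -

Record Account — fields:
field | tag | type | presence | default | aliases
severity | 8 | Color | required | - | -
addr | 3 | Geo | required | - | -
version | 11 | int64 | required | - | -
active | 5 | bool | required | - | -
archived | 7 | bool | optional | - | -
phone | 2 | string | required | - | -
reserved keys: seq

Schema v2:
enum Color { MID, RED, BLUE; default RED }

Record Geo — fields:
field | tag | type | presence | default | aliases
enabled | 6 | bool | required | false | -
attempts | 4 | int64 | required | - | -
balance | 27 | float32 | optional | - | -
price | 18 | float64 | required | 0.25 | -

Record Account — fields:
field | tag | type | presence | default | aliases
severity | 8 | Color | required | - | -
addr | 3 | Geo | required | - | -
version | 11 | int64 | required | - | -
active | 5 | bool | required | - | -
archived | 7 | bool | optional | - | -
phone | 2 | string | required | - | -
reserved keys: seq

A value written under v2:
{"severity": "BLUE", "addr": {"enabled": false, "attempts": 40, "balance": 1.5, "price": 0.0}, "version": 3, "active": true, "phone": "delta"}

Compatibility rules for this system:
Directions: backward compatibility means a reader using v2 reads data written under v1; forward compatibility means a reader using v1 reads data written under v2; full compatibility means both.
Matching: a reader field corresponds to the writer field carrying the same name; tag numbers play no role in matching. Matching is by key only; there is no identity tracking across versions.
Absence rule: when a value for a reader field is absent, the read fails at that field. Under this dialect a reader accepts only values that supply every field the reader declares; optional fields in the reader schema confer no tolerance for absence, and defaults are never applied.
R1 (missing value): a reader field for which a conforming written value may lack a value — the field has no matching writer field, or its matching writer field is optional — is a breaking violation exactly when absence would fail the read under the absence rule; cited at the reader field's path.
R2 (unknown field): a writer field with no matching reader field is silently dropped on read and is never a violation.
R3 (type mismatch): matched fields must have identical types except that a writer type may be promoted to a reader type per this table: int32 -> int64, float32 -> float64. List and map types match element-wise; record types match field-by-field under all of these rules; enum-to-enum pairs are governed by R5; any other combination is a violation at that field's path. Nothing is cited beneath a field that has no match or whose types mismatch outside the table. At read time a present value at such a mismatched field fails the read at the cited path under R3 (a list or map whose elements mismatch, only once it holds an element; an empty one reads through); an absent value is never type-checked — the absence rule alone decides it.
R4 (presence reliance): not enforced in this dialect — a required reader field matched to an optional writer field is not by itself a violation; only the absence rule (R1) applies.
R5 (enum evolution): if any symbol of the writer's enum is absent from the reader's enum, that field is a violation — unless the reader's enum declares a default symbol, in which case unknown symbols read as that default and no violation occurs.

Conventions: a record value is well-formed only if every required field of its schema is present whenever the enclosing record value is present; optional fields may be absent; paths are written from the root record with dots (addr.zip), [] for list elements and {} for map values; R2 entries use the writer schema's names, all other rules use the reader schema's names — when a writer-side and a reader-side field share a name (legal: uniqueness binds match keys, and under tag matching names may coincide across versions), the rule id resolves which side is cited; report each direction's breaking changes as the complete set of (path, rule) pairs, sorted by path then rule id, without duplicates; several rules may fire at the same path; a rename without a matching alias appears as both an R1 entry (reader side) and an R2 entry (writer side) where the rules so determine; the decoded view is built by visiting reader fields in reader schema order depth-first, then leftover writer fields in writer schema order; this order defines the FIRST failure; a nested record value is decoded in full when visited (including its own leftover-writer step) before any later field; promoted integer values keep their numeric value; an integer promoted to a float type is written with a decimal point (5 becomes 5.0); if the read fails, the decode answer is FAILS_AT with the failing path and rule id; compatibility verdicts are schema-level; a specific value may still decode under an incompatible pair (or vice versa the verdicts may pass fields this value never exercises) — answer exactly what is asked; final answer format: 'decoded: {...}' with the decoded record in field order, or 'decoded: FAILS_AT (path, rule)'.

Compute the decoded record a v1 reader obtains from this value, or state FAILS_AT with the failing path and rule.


each type pair in Account: writer, then reader
decoding the Account value with the v1 reader:
  severity := "BLUE"
  addr.enabled := false
  addr.attempts := 40
  addr.balance := 1.5
  writer addr.price: unknown -> dropped
  version := 3
  active := true
  read fails at archived under R1 (no fill)
  => FAILS_AT (archived, R1)
diffs on Account not affecting the asked answer:
  added field price to record Geo: required float64, tag 18, default 0.25 (in v2 it sits last) -> changes Account's schema-level verdicts only — the decode of this value is the same
  field balance in record Geo: tag 3 changed to 27 -> fires no rule on Account under this dialect and leaves the result unchanged

decoded: FAILS_AT (archived, R1)


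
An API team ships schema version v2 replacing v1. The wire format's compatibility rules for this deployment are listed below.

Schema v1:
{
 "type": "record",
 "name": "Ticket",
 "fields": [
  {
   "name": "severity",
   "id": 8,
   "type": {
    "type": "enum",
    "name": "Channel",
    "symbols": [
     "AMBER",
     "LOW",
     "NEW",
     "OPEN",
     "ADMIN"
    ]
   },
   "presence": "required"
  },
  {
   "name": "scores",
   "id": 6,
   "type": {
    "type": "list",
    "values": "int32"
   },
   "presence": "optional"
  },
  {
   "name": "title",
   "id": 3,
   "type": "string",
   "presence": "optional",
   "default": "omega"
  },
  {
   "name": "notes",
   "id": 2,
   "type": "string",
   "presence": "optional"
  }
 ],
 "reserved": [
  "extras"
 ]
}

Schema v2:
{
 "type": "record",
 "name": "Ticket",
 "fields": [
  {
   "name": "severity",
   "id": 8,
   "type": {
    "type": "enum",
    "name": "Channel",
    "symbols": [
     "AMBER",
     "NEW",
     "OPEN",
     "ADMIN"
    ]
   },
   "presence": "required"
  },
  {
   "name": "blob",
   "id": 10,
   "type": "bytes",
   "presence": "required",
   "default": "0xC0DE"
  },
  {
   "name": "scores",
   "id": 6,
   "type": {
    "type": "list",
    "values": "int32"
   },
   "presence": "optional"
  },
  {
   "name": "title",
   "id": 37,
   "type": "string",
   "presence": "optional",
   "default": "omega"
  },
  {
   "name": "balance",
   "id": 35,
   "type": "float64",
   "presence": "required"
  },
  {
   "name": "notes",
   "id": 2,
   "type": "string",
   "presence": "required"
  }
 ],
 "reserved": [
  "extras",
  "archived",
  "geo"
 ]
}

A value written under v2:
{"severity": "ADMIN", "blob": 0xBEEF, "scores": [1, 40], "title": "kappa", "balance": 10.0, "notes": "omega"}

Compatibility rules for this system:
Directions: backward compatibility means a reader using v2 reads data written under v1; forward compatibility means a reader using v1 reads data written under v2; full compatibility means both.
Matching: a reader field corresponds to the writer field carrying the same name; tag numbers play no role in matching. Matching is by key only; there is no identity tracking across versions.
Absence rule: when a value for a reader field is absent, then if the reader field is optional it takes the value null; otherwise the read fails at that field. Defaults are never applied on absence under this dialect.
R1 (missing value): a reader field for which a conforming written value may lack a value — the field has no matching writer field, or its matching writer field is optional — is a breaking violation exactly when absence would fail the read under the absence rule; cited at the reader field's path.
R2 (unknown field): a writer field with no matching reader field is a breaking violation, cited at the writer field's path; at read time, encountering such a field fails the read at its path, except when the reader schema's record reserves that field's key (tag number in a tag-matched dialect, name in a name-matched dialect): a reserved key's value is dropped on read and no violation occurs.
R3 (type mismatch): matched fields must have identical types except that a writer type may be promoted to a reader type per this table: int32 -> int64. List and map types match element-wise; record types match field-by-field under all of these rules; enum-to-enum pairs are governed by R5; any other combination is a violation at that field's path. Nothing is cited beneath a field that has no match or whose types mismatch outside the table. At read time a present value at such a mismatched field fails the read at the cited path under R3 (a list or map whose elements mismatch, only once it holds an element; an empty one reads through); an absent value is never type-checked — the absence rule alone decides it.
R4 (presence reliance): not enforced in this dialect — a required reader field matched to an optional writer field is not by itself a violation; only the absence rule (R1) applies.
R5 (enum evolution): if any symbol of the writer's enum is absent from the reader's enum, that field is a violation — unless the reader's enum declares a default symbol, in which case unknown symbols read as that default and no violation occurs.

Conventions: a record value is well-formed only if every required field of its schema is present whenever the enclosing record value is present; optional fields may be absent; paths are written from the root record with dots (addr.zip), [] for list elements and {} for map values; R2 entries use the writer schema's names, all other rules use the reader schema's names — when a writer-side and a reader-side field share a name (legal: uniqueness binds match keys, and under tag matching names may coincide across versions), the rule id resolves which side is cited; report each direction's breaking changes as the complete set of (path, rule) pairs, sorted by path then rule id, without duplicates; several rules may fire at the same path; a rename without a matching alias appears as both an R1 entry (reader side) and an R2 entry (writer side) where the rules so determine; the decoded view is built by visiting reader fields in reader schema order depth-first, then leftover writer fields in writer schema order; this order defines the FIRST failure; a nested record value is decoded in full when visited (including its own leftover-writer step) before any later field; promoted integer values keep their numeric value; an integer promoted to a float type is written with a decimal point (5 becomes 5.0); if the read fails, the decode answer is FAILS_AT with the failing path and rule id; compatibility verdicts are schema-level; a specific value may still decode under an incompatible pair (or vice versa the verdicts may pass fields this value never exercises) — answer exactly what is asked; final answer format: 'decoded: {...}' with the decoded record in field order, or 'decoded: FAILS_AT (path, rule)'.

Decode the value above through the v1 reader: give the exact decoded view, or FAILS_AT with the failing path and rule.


the writer's type comes first in each Ticket pair
migrating the Ticket value to v1:
  severity := "ADMIN"
  scores := [1, 40]
  title := "kappa"
  notes := "omega"
  read fails at blob under R2 (unknown field)
  => FAILS_AT (blob, R2)
the rest of the Ticket diff is inert for this question:
  field title in record Ticket: tag 3 changed to 37 -> fires no rule on Ticket under this dialect and leaves the result unchanged
  field notes in record Ticket: optional changed to required -> changes Ticket's schema-level verdicts only — the decode of this value is the same
  enum Channel (field severity in record Ticket): symbol LOW removed -> changes Ticket's schema-level verdicts only — the decode of this value is the same
  added field balance to record Ticket: required float64, tag 35 (in v2 it sits immediately before notes) -> changes Ticket's schema-level verdicts only — the decode of this value is the same

decoded: FAILS_AT (blob, R2)


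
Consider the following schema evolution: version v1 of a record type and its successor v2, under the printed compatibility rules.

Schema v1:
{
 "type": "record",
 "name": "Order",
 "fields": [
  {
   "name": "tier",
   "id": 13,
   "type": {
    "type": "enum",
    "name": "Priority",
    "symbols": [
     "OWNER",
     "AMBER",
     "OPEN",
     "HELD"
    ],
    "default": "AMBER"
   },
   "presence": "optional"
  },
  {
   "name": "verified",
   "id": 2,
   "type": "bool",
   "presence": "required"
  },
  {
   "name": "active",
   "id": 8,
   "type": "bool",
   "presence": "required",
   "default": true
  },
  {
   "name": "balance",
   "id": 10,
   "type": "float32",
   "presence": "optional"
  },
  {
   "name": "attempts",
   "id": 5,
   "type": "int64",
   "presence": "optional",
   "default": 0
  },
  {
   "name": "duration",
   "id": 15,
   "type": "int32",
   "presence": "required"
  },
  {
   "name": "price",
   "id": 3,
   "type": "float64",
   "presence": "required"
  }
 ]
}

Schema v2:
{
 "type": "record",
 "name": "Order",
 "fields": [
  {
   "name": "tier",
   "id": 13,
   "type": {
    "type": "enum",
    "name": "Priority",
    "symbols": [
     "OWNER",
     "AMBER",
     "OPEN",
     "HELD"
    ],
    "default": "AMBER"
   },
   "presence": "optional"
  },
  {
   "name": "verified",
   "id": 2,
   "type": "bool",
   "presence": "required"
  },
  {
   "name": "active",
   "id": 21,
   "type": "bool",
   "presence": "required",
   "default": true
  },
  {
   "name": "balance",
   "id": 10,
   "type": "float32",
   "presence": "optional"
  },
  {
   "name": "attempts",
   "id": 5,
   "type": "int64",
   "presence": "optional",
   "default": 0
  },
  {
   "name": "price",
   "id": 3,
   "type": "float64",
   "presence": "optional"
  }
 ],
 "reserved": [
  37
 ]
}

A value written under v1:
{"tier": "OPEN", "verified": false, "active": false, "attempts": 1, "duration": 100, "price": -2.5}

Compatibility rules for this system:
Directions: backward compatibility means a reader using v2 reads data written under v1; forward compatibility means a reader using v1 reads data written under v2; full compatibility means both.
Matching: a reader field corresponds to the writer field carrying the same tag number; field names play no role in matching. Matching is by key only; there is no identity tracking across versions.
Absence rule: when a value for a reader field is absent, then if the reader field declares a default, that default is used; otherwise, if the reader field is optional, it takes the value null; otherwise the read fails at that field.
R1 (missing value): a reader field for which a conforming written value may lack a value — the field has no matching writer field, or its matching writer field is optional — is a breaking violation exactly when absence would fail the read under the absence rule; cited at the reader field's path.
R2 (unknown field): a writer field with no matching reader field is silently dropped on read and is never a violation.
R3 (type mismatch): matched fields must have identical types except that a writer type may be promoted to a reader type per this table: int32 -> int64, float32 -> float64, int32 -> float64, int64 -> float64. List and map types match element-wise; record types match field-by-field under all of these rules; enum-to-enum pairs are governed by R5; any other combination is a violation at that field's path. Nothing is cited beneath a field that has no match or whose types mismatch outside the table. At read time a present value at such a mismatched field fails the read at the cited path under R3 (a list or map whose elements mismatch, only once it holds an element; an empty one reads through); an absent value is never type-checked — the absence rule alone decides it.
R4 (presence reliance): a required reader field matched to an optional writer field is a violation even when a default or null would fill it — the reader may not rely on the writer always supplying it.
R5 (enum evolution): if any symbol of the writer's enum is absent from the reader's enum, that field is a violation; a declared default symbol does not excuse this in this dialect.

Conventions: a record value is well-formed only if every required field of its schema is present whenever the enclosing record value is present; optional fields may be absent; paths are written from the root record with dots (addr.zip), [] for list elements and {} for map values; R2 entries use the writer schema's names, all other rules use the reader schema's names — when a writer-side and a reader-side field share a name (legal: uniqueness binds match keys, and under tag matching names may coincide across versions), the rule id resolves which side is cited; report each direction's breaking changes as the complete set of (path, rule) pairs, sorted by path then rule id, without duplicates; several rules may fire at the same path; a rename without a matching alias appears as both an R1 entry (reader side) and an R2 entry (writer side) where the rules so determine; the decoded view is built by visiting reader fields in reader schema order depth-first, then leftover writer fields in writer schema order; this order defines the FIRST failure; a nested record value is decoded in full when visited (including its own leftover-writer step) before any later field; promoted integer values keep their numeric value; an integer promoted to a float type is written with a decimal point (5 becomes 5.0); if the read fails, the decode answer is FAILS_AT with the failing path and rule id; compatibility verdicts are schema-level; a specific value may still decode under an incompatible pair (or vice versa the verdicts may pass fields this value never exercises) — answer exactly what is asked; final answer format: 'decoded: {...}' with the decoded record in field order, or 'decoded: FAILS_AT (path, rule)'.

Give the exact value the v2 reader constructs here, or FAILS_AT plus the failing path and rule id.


arrows below run writer -> reader for Order
decode walk for Order under reader schema v2:
  tier := "OPEN"
  verified := false
  active := true (no value, default fills)
  balance := null (not supplied -> null)
  attempts := 1
  price := -2.5
  writer active: unmatched, discarded
  writer duration: unmatched, discarded
  => decoded: {"tier": "OPEN", "verified": false, "active": true, "balance": null, "attempts": 1, "price": -2.5}
the other Order changes do not affect what is asked:
  field price in record Order: required changed to optional -> changes Order's schema-level verdicts only — the decode of this value is the same

decoded: {"tier": "OPEN", "verified": false, "active": true, "balance": null, "attempts": 1, "price": -2.5}


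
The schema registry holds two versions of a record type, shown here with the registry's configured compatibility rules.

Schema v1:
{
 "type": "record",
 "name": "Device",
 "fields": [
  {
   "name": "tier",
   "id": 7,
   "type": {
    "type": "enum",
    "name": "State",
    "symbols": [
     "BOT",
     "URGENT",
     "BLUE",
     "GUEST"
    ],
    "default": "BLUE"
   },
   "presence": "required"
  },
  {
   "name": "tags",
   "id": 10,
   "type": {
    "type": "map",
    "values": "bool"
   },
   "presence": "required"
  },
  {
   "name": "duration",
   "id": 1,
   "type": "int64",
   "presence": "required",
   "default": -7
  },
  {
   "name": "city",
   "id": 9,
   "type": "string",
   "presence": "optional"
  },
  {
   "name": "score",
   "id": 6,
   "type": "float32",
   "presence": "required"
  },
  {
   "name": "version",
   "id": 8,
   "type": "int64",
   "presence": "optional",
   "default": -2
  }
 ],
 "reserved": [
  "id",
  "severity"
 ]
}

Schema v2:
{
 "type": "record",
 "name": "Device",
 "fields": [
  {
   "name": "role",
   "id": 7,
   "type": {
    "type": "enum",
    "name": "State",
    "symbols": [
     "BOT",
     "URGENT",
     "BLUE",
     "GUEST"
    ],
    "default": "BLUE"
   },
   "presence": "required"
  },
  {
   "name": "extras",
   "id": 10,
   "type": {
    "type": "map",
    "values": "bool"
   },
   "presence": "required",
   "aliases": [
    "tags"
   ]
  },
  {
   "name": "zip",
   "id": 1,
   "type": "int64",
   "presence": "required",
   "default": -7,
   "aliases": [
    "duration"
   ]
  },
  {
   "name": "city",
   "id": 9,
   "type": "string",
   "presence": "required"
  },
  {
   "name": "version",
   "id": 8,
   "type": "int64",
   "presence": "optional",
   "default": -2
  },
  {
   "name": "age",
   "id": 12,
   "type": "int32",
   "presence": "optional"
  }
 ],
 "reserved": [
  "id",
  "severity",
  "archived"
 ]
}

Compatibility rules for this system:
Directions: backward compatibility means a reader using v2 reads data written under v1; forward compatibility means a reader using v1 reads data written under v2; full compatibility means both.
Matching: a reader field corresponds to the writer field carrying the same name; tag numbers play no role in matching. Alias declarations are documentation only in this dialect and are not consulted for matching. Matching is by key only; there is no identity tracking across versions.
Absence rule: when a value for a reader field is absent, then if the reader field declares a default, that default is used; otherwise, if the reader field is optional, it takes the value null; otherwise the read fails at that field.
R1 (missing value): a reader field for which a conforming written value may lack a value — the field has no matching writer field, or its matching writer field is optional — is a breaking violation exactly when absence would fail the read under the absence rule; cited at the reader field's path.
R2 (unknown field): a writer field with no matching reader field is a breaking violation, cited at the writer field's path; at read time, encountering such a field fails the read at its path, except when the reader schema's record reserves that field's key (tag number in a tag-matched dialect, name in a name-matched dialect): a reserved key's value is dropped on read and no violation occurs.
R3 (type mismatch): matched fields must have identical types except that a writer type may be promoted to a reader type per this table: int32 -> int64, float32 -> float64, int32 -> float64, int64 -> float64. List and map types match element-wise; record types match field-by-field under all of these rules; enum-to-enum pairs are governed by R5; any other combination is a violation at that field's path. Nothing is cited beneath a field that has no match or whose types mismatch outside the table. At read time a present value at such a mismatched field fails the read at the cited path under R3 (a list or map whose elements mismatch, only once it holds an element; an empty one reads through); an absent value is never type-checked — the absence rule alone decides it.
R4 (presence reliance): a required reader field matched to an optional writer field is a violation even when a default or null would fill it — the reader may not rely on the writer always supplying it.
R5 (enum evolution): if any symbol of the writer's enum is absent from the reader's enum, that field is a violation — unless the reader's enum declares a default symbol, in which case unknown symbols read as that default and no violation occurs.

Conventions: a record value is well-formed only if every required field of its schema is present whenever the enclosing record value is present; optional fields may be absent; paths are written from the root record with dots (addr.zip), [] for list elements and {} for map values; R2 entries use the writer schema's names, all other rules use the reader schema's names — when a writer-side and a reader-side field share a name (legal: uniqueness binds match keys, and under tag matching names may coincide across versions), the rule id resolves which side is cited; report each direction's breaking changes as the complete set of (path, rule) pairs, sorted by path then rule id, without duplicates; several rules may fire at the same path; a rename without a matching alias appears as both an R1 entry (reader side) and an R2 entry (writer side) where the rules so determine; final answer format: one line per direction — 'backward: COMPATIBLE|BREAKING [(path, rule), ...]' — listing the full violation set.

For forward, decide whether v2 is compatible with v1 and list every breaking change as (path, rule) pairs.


in Device below, arrows point writer -> reader
forward pass over Device, reader schema v1, writer schema v2:
  tier: no writer-side match
  tags: no writer-side match
  duration: no writer-side match
  city <- city (string -> string, writer required)
  score: no writer-side match
  version <- version (int64 -> int64, writer optional)
  writer role: unknown to reader
  writer extras: unknown to reader
  writer zip: unknown to reader
  writer age: unknown to reader
  violation R2 at age
  violation R2 at extras
  violation R2 at role
  violation R1 at score
  violation R1 at tags
  violation R1 at tier
  violation R2 at zip
  => forward verdict for Device: BREAKING, 7 violation(s)
remaining Device differences; none change what is asked:
  field city in record Device: optional changed to required -> matters only for Device's backward compatibility — outside the asked direction

forward: BREAKING [(age, R2), (extras, R2), (role, R2), (score, R1), (tags, R1), (tier, R1), (zip, R2)]


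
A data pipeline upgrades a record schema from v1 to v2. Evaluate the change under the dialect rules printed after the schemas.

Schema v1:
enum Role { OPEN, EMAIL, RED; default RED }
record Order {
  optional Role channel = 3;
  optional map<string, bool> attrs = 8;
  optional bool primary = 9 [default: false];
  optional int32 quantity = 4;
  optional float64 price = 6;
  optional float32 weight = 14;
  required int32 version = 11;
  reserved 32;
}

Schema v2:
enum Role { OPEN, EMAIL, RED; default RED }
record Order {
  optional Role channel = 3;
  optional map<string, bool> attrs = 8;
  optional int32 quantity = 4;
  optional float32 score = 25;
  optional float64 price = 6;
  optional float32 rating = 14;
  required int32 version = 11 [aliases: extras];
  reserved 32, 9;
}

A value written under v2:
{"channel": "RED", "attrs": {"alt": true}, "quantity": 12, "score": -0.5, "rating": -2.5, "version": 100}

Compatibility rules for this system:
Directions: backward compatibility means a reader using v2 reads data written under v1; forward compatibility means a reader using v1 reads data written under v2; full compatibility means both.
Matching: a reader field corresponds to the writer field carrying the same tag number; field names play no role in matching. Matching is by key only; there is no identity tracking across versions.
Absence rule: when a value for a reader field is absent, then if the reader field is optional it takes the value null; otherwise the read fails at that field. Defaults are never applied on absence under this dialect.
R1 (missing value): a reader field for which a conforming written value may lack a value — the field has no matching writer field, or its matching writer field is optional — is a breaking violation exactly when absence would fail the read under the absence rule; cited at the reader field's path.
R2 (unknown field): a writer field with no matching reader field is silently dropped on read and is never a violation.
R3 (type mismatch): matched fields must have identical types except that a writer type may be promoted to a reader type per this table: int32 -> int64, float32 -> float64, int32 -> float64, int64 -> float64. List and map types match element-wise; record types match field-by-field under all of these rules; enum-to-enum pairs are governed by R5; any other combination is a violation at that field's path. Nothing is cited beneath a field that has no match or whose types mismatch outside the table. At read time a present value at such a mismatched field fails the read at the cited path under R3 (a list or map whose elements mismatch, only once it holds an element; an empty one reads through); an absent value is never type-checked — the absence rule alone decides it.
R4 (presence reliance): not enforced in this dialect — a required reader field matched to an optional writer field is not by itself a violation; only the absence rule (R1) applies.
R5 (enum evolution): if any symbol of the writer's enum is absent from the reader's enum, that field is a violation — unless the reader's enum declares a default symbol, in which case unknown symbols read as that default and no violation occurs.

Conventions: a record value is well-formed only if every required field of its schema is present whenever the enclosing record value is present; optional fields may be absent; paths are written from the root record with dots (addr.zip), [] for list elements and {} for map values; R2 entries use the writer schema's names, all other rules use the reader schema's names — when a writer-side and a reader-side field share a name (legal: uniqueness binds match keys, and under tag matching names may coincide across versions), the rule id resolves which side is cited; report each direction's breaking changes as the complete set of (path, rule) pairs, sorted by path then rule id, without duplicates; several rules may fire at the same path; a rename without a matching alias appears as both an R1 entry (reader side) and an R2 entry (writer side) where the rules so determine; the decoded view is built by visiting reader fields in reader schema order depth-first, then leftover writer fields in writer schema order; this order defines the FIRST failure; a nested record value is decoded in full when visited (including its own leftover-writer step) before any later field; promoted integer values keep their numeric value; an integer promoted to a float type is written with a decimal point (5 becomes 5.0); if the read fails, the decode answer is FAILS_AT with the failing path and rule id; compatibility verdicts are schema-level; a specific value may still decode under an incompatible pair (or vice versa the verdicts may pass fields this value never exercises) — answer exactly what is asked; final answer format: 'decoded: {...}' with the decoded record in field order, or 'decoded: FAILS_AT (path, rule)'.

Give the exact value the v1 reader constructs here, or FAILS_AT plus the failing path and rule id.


decoded: {"channel": "RED", "attrs": {"alt": true}, "primary": null, "quantity": 12, "price": null, "weight": -2.5, "version": 100}

in Order below, arrows point writer -> reader
decoding the Order value with the v1 reader:
  channel := "RED"
  attrs := {"alt": true}
  primary := null (not supplied -> null)
  quantity := 12
  price := null (not supplied -> null)
  weight := -2.5 (from writer rating)
  version := 100
  writer score: unmatched, discarded
  => decoded: {"channel": "RED", "attrs": {"alt": true}, "primary": null, "quantity": 12, "price": null, "weight": -2.5, "version": 100}
diffs on Order not affecting the asked answer:
  added field score to record Order: optional float32, tag 25 (in v2 it sits immediately before price) -> no rule fires on it and the decoded Order view is identical with or without it
  removed field primary from record Order (its key 9 joins the reserved list) -> no rule fires on it and the decoded Order view is identical with or without it
  renamed field weight to rating in record Order -> no rule fires on it and the decoded Order view is identical with or without it


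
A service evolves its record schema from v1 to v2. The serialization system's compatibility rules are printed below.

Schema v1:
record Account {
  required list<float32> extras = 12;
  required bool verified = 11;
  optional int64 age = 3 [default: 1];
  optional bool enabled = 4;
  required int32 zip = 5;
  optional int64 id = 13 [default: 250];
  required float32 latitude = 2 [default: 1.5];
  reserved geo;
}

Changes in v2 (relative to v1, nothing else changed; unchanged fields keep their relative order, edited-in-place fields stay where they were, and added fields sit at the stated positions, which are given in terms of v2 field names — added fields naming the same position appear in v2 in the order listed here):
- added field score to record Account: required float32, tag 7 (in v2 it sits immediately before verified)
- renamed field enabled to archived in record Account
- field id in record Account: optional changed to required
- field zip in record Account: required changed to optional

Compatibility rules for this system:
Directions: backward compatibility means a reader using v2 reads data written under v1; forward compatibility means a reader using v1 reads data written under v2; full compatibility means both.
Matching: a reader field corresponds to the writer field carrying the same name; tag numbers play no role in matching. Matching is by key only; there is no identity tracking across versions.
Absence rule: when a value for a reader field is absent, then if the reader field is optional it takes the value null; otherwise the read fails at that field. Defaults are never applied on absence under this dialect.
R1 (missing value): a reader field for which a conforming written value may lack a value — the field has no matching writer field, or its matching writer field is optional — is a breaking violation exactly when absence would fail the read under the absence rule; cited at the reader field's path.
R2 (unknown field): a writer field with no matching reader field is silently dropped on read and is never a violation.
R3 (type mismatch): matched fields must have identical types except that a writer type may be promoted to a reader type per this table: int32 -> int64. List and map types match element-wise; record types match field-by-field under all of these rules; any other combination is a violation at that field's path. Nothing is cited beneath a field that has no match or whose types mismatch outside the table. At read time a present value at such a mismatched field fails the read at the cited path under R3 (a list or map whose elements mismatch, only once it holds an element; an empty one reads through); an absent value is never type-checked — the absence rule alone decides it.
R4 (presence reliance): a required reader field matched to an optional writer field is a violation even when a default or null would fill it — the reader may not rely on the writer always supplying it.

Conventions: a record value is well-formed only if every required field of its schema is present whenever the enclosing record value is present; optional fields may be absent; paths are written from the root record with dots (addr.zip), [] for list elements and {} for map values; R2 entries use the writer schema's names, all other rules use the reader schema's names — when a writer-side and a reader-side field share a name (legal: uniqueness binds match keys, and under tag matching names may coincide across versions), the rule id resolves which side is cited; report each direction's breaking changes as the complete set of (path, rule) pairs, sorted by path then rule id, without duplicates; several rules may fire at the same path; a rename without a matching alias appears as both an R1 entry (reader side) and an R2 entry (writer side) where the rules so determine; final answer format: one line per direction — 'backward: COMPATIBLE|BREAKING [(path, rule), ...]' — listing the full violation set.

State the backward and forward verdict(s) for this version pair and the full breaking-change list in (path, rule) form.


backward: BREAKING [(id, R1), (id, R4), (score, R1)]; forward: BREAKING [(zip, R1), (zip, R4)]

in Account below, arrows point writer -> reader
checking backward for Account: reader v2 against writer v1:
  extras: list<float32> -> list<float32>, writer required; from extras
  score has no writer counterpart
  verified: bool -> bool, writer required; from verified
  age: int64 -> int64, writer optional; from age
  archived has no writer counterpart
  zip: int32 -> int32, writer required; from zip
  id: int64 -> int64, writer optional; from id
  latitude: float32 -> float32, writer required; from latitude
  writer field enabled has no reader counterpart
  breaking: (id, R1)
  breaking: (id, R4)
  breaking: (score, R1)
  backward on Account therefore BREAKING (3)
checking forward for Account: reader v1 against writer v2:
  extras: list<float32> -> list<float32>, writer required; from extras
  verified: bool -> bool, writer required; from verified
  age: int64 -> int64, writer optional; from age
  enabled has no writer counterpart
  zip: int32 -> int32, writer optional; from zip
  id: int64 -> int64, writer required; from id
  latitude: float32 -> float32, writer required; from latitude
  writer field score has no reader counterpart
  writer field archived has no reader counterpart
  breaking: (zip, R1)
  breaking: (zip, R4)
  forward on Account therefore BREAKING (2)


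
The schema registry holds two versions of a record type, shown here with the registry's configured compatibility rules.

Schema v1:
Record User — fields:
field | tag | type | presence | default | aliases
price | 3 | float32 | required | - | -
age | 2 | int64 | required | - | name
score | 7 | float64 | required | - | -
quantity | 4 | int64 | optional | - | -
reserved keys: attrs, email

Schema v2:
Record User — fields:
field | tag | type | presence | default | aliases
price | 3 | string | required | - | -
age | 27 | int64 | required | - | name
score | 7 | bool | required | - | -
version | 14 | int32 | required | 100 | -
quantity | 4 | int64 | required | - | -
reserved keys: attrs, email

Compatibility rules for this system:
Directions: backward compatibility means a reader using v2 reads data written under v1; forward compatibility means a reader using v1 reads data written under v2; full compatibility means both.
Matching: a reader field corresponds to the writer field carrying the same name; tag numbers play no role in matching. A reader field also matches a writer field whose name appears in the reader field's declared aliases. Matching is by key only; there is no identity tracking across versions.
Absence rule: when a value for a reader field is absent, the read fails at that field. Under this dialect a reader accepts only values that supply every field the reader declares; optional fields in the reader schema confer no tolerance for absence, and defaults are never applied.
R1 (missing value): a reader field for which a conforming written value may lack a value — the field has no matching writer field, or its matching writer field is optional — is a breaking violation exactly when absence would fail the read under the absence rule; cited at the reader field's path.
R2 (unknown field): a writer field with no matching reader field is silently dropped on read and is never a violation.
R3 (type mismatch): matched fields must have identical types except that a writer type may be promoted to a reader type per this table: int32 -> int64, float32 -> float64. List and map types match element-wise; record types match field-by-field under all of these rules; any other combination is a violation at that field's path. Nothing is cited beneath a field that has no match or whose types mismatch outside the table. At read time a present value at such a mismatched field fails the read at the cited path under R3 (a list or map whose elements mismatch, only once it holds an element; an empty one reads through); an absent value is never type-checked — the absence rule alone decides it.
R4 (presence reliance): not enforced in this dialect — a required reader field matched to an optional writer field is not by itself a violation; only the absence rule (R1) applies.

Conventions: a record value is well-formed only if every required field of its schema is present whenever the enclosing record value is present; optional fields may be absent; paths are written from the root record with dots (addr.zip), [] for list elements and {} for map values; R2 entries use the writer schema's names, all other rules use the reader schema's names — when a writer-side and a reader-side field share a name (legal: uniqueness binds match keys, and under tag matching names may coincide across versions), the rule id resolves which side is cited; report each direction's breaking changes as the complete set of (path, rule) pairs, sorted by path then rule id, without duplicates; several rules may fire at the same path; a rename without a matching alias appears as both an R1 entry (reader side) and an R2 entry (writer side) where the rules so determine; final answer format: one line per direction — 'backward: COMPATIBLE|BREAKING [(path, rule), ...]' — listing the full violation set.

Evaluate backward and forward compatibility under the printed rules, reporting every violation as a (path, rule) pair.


backward: BREAKING [(price, R3), (quantity, R1), (score, R3), (version, R1)]; forward: BREAKING [(price, R3), (score, R3)]

the writer's type comes first in each User pair
checking backward for User: reader v2 against writer v1:
  price: float32 -> string, writer required; from price
  age: int64 -> int64, writer required; from age
  score: float64 -> bool, writer required; from score
  no writer field matches reader version
  quantity: int64 -> int64, writer optional; from quantity
  breaking: (price, R3)
  breaking: (quantity, R1)
  breaking: (score, R3)
  breaking: (version, R1)
  => 4 violation(s): backward is BREAKING for User
checking forward for User: reader v1 against writer v2:
  price: string -> float32, writer required; from price
  age: int64 -> int64, writer required; from age
  score: bool -> float64, writer required; from score
  quantity: int64 -> int64, writer required; from quantity
  writer field version has no reader counterpart
  breaking: (price, R3)
  breaking: (score, R3)
  => 2 violation(s): forward is BREAKING for User
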